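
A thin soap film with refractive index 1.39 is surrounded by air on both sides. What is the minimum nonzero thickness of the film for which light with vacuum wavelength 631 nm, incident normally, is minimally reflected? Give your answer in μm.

At the upper boundary (n = 1.0 to n = 1.39) the reflected ray undergoes a half-wave phase shift.
At the lower boundary (n = 1.39 to n = 1.0) the reflected ray undergoes no phase shift.
The two reflections differ by half a wavelength.
So the condition for destructive reflection is 2 n t = m λ.
Minimum nonzero at m = 1: t = λ / (2 n) = 631 / (2 × 1.39) = 227 nm.

0.227 μm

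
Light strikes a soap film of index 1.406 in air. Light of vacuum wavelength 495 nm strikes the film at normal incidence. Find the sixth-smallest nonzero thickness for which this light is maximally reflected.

968 nm

Top surface (1.0 → 1.406): reflection off a higher-index medium gives a half-wave phase shift.
At the lower boundary (n = 1.406 to n = 1.0) the reflected ray undergoes no phase shift.
Net: one phase inversion between the two reflected rays.
So the condition for constructive reflection is 2 n t = (m + ½) λ.
The sixth-smallest nonzero thickness corresponds to m = 5: t = (m + ½) λ / (2 n) = 5.50 × 495 / (2 × 1.406) = 968 nm.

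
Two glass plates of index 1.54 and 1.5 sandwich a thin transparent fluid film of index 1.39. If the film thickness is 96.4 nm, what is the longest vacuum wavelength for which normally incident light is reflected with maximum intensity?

At the upper boundary (n = 1.54 to n = 1.39) the reflected ray undergoes no phase shift.
Bottom surface (1.39 → 1.5): reflection off a higher-index medium gives a half-wave phase shift.
The two reflections differ by half a wavelength.
So the condition for constructive reflection is 2 n t = (m + ½) λ.
λ = 2 n t / (m + ½). The longest wavelength is m = 0: λ = 2 × 1.39 × 96.4 / 0.500 = 536 nm.

536 nm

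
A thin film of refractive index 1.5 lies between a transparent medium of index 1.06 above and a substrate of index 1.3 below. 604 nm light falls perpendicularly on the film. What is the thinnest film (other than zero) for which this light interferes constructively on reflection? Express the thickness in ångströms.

1007 Å

At the upper boundary (n = 1.06 to n = 1.5) the reflected ray undergoes a half-wave phase shift.
Ray reflecting at the bottom interface goes from n = 1.5 toward n = 1.3: no phase shift.
Exactly one π shift → a net half-wave offset.
With one net inversion, constructive interference in reflection requires 2 n t = (m + ½) λ.
Minimum at m = 0: t = λ / (4 n) = 604 / (4 × 1.5) = 101 nm.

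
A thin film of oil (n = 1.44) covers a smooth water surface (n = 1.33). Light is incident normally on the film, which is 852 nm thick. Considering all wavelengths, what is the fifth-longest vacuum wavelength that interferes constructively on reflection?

545 nm

Ray reflecting at the top interface goes from n = 1.0 toward n = 1.44: a half-wave phase shift.
At the lower boundary (n = 1.44 to n = 1.33) the reflected ray undergoes no phase shift.
The two reflections differ by half a wavelength.
With one net inversion, constructive interference in reflection requires 2 n t = (m + ½) λ.
λ = 2 n t / (m + ½). The fifth-longest wavelength is m = 4: λ = 2 × 1.44 × 852 / 4.50 = 545 nm.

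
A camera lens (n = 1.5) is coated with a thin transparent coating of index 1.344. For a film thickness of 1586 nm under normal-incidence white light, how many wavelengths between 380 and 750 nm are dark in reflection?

Top surface (1.0 → 1.344): reflection off a higher-index medium gives a half-wave phase shift.
Bottom surface (1.344 → 1.5): reflection off a higher-index medium gives a half-wave phase shift.
Net: no relative phase inversion (both shifts match).
So the condition for destructive reflection is 2 n t = (m + ½) λ.
λ = 2 n t / (m + ½) = 4263 / (m + ½) nm.
m=5: 775 nm (IR); m=6: 656 nm (visible); m=7: 568 nm (visible); m=8: 502 nm (visible); m=9: 449 nm (visible); m=10: 406 nm (visible); m=11: 371 nm (UV).

5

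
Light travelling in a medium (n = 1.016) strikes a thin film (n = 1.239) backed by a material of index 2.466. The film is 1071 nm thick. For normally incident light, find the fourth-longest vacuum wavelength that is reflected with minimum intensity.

Top surface (1.016 → 1.239): reflection off a higher-index medium gives a half-wave phase shift.
Ray reflecting at the bottom interface goes from n = 1.239 toward n = 2.466: a half-wave phase shift.
The two reflections carry the same phase change, so no net offset.
With no net inversion, destructive interference in reflection requires 2 n t = (m + ½) λ.
λ = 2 n t / (m + ½). The fourth-longest wavelength is m = 3: λ = 2 × 1.239 × 1071 / 3.50 = 758 nm.

758 nm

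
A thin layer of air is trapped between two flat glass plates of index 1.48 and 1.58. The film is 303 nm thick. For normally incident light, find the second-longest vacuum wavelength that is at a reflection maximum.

Ray reflecting at the top interface goes from n = 1.48 toward n = 1.0: no phase shift.
At the lower boundary (n = 1.0 to n = 1.58) the reflected ray undergoes a half-wave phase shift.
Net: one phase inversion between the two reflected rays.
With one net inversion, constructive interference in reflection requires 2 n t = (m + ½) λ.
λ = 2 n t / (m + ½). The second-longest wavelength is m = 1: λ = 2 × 1.0 × 303 / 1.50 = 404 nm.

404 nm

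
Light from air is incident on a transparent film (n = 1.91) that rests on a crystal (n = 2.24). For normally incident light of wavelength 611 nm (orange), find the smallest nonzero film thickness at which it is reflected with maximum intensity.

160 nm

Ray reflecting at the top interface goes from n = 1.0 toward n = 1.91: a half-wave phase shift.
At the lower boundary (n = 1.91 to n = 2.24) the reflected ray undergoes a half-wave phase shift.
The two reflections carry the same phase change, so no net offset.
For maximum reflection here: 2 n t = m λ.
Minimum nonzero at m = 1: t = λ / (2 n) = 611 / (2 × 1.91) = 160 nm.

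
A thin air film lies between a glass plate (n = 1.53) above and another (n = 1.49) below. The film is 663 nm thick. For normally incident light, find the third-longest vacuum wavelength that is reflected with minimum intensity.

Top surface (1.53 → 1.0): reflection off a lower-index medium gives no phase shift.
At the lower boundary (n = 1.0 to n = 1.49) the reflected ray undergoes a half-wave phase shift.
Exactly one π shift → a net half-wave offset.
So the condition for destructive reflection is 2 n t = m λ.
λ = 2 n t / m. The third-longest wavelength is m = 3: λ = 2 × 1.0 × 663 / 3.00 = 442 nm.

442 nm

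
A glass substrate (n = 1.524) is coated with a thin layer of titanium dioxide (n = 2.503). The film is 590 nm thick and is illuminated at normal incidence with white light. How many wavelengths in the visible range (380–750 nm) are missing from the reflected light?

4

At the upper boundary (n = 1.0 to n = 2.503) the reflected ray undergoes a half-wave phase shift.
At the lower boundary (n = 2.503 to n = 1.524) the reflected ray undergoes no phase shift.
Net: one phase inversion between the two reflected rays.
For weak reflection here: 2 n t = m λ.
λ = 2 n t / m = 2954 / m nm.
m=3: 985 nm (IR); m=4: 738 nm (visible); m=5: 591 nm (visible); m=6: 492 nm (visible); m=7: 422 nm (visible); m=8: 369 nm (UV).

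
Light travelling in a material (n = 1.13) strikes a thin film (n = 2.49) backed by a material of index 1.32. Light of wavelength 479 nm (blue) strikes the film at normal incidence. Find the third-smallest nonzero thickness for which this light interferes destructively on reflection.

289 nm

Ray reflecting at the top interface goes from n = 1.13 toward n = 2.49: a half-wave phase shift.
At the lower boundary (n = 2.49 to n = 1.32) the reflected ray undergoes no phase shift.
The two reflections differ by half a wavelength.
With one net inversion, destructive interference in reflection requires 2 n t = m λ.
The third-smallest nonzero thickness corresponds to m = 3: t = m λ / (2 n) = 3.00 × 479 / (2 × 2.49) = 289 nm.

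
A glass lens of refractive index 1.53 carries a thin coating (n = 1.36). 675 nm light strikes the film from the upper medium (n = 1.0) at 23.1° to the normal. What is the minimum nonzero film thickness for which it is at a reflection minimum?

130 nm

At the upper boundary (n = 1.0 to n = 1.36) the reflected ray undergoes a half-wave phase shift.
Ray reflecting at the bottom interface goes from n = 1.36 toward n = 1.53: a half-wave phase shift.
Net: no relative phase inversion (both shifts match).
So the condition for destructive reflection is 2 n t cos θ_r = (m + ½) λ.
Snell's law: 1.0 sin 23.1° = 1.36 sin θ_r → sin θ_r = 0.288, cos θ_r = 0.957.
Minimum at m = 0: t = λ / (4 n cos θ_r) = 675 / (4 × 1.36 × 0.957) = 130 nm.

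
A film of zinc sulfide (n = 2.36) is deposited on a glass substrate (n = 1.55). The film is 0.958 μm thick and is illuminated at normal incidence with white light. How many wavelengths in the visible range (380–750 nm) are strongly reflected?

6

Ray reflecting at the top interface goes from n = 1.0 toward n = 2.36: a half-wave phase shift.
Bottom surface (2.36 → 1.55): reflection off a lower-index medium gives no phase shift.
Net: one phase inversion between the two reflected rays.
With one net inversion, constructive interference in reflection requires 2 n t = (m + ½) λ.
λ = 2 n t / (m + ½) = 4522 / (m + ½) nm.
m=5: 822 nm (IR); m=6: 696 nm (visible); m=7: 603 nm (visible); m=8: 532 nm (visible); m=9: 476 nm (visible); m=10: 431 nm (visible); m=11: 393 nm (visible); m=12: 362 nm (UV).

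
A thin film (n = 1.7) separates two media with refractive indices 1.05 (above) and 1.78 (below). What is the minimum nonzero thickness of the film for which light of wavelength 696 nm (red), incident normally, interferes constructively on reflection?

205 nm

At the upper boundary (n = 1.05 to n = 1.7) the reflected ray undergoes a half-wave phase shift.
At the lower boundary (n = 1.7 to n = 1.78) the reflected ray undergoes a half-wave phase shift.
The two reflections carry the same phase change, so no net offset.
So the condition for constructive reflection is 2 n t = m λ.
Minimum nonzero at m = 1: t = λ / (2 n) = 696 / (2 × 1.7) = 205 nm.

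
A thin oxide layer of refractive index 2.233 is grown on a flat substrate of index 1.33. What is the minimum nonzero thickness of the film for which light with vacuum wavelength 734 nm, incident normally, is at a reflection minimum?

164 nm

Ray reflecting at the top interface goes from n = 1.0 toward n = 2.233: a half-wave phase shift.
Bottom surface (2.233 → 1.33): reflection off a lower-index medium gives no phase shift.
Exactly one π shift → a net half-wave offset.
So the condition for destructive reflection is 2 n t = m λ.
Minimum nonzero at m = 1: t = λ / (2 n) = 734 / (2 × 2.233) = 164 nm.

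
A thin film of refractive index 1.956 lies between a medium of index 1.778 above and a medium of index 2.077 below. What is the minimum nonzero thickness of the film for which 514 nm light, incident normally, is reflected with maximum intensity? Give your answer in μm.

0.131 μm

Ray reflecting at the top interface goes from n = 1.778 toward n = 1.956: a half-wave phase shift.
At the lower boundary (n = 1.956 to n = 2.077) the reflected ray undergoes a half-wave phase shift.
The two reflections carry the same phase change, so no net offset.
So the condition for constructive reflection is 2 n t = m λ.
Minimum nonzero at m = 1: t = λ / (2 n) = 514 / (2 × 1.956) = 131 nm.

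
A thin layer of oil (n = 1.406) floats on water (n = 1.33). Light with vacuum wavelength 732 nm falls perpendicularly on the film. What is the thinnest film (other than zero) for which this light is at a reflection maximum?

130 nm

Top surface (1.0 → 1.406): reflection off a higher-index medium gives a half-wave phase shift.
At the lower boundary (n = 1.406 to n = 1.33) the reflected ray undergoes no phase shift.
The two reflections differ by half a wavelength.
So the condition for constructive reflection is 2 n t = (m + ½) λ.
Minimum at m = 0: t = λ / (4 n) = 732 / (4 × 1.406) = 130 nm.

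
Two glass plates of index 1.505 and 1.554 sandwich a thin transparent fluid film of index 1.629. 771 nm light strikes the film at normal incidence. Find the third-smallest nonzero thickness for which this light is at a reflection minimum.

Ray reflecting at the top interface goes from n = 1.505 toward n = 1.629: a half-wave phase shift.
Ray reflecting at the bottom interface goes from n = 1.629 toward n = 1.554: no phase shift.
Exactly one π shift → a net half-wave offset.
For weak reflection here: 2 n t = m λ.
The third-smallest nonzero thickness corresponds to m = 3: t = m λ / (2 n) = 3.00 × 771 / (2 × 1.629) = 710 nm.

710 nm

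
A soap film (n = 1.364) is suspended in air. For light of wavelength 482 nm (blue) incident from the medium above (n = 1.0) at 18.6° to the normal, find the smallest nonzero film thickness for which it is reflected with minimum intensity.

182 nm

Top surface (1.0 → 1.364): reflection off a higher-index medium gives a half-wave phase shift.
Bottom surface (1.364 → 1.0): reflection off a lower-index medium gives no phase shift.
Exactly one π shift → a net half-wave offset.
So the condition for destructive reflection is 2 n t cos θ_r = m λ.
Snell's law: 1.0 sin 18.6° = 1.364 sin θ_r → sin θ_r = 0.234, cos θ_r = 0.972.
Minimum nonzero at m = 1: t = λ / (2 n cos θ_r) = 482 / (2 × 1.364 × 0.972) = 182 nm.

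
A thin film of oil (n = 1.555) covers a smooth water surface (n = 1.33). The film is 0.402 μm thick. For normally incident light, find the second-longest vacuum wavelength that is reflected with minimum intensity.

625 nm

Ray reflecting at the top interface goes from n = 1.0 toward n = 1.555: a half-wave phase shift.
Ray reflecting at the bottom interface goes from n = 1.555 toward n = 1.33: no phase shift.
Exactly one π shift → a net half-wave offset.
With one net inversion, destructive interference in reflection requires 2 n t = m λ.
λ = 2 n t / m. The second-longest wavelength is m = 2: λ = 2 × 1.555 × 402 / 2.00 = 625 nm.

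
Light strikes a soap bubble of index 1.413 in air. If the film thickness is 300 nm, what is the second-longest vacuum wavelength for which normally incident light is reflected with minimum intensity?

424 nm

Ray reflecting at the top interface goes from n = 1.0 toward n = 1.413: a half-wave phase shift.
Bottom surface (1.413 → 1.0): reflection off a lower-index medium gives no phase shift.
The two reflections differ by half a wavelength.
So the condition for destructive reflection is 2 n t = m λ.
λ = 2 n t / m. The second-longest wavelength is m = 2: λ = 2 × 1.413 × 300 / 2.00 = 424 nm.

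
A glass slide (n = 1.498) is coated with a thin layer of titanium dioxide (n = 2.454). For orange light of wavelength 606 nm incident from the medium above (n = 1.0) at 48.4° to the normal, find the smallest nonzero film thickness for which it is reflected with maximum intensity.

Ray reflecting at the top interface goes from n = 1.0 toward n = 2.454: a half-wave phase shift.
Bottom surface (2.454 → 1.498): reflection off a lower-index medium gives no phase shift.
Net: one phase inversion between the two reflected rays.
With one net inversion, constructive interference in reflection requires 2 n t cos θ_r = (m + ½) λ.
Snell's law: 1.0 sin 48.4° = 2.454 sin θ_r → sin θ_r = 0.305, cos θ_r = 0.952.
Minimum at m = 0: t = λ / (4 n cos θ_r) = 606 / (4 × 2.454 × 0.952) = 64.8 nm.

64.8 nm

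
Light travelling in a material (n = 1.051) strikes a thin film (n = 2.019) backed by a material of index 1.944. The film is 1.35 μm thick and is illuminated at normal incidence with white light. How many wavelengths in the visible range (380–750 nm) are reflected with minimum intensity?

Ray reflecting at the top interface goes from n = 1.051 toward n = 2.019: a half-wave phase shift.
At the lower boundary (n = 2.019 to n = 1.944) the reflected ray undergoes no phase shift.
Net: one phase inversion between the two reflected rays.
For weak reflection here: 2 n t = m λ.
λ = 2 n t / m = 5451 / m nm.
m=7: 779 nm (IR); m=8: 681 nm (visible); m=9: 606 nm (visible); m=10: 545 nm (visible); m=11: 496 nm (visible); m=12: 454 nm (visible); m=13: 419 nm (visible); m=14: 389 nm (visible); m=15: 363 nm (UV).

7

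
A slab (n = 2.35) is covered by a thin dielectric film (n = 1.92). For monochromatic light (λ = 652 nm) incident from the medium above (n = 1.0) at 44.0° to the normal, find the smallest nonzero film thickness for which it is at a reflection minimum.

Top surface (1.0 → 1.92): reflection off a higher-index medium gives a half-wave phase shift.
At the lower boundary (n = 1.92 to n = 2.35) the reflected ray undergoes a half-wave phase shift.
The two reflections carry the same phase change, so no net offset.
With no net inversion, destructive interference in reflection requires 2 n t cos θ_r = (m + ½) λ.
Snell's law: 1.0 sin 44.0° = 1.92 sin θ_r → sin θ_r = 0.362, cos θ_r = 0.932.
Minimum at m = 0: t = λ / (4 n cos θ_r) = 652 / (4 × 1.92 × 0.932) = 91.1 nm.

91.1 nm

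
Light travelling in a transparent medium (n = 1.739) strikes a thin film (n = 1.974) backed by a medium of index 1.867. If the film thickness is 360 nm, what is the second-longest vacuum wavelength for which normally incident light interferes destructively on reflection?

At the upper boundary (n = 1.739 to n = 1.974) the reflected ray undergoes a half-wave phase shift.
Bottom surface (1.974 → 1.867): reflection off a lower-index medium gives no phase shift.
The two reflections differ by half a wavelength.
With one net inversion, destructive interference in reflection requires 2 n t = m λ.
λ = 2 n t / m. The second-longest wavelength is m = 2: λ = 2 × 1.974 × 360 / 2.00 = 711 nm.

711 nm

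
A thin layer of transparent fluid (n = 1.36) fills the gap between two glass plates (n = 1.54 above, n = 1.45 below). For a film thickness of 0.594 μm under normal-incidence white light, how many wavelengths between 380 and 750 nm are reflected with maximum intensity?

Top surface (1.54 → 1.36): reflection off a lower-index medium gives no phase shift.
At the lower boundary (n = 1.36 to n = 1.45) the reflected ray undergoes a half-wave phase shift.
Exactly one π shift → a net half-wave offset.
So the condition for constructive reflection is 2 n t = (m + ½) λ.
λ = 2 n t / (m + ½) = 1616 / (m + ½) nm.
m=1: 1077 nm (IR); m=2: 646 nm (visible); m=3: 462 nm (visible); m=4: 359 nm (UV).

2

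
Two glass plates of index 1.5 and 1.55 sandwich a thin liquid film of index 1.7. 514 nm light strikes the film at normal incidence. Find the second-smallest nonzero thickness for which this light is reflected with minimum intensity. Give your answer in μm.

At the upper boundary (n = 1.5 to n = 1.7) the reflected ray undergoes a half-wave phase shift.
At the lower boundary (n = 1.7 to n = 1.55) the reflected ray undergoes no phase shift.
The two reflections differ by half a wavelength.
So the condition for destructive reflection is 2 n t = m λ.
The second-smallest nonzero thickness corresponds to m = 2: t = m λ / (2 n) = 2.00 × 514 / (2 × 1.7) = 302 nm.

0.302 μm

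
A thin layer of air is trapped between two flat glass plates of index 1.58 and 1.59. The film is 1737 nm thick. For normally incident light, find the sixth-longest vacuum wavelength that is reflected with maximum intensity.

Top surface (1.58 → 1.0): reflection off a lower-index medium gives no phase shift.
Bottom surface (1.0 → 1.59): reflection off a higher-index medium gives a half-wave phase shift.
Exactly one π shift → a net half-wave offset.
With one net inversion, constructive interference in reflection requires 2 n t = (m + ½) λ.
λ = 2 n t / (m + ½). The sixth-longest wavelength is m = 5: λ = 2 × 1.0 × 1737 / 5.50 = 632 nm.

632 nm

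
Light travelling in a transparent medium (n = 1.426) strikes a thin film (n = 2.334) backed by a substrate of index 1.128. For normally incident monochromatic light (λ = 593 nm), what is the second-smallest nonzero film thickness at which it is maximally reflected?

191 nm

At the upper boundary (n = 1.426 to n = 2.334) the reflected ray undergoes a half-wave phase shift.
Ray reflecting at the bottom interface goes from n = 2.334 toward n = 1.128: no phase shift.
Net: one phase inversion between the two reflected rays.
So the condition for constructive reflection is 2 n t = (m + ½) λ.
The second-smallest nonzero thickness corresponds to m = 1: t = (m + ½) λ / (2 n) = 1.50 × 593 / (2 × 2.334) = 191 nm.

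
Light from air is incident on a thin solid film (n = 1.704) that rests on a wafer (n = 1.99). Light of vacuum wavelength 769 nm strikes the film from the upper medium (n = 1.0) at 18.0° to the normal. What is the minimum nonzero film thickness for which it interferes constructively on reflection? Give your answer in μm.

0.229 μm

Top surface (1.0 → 1.704): reflection off a higher-index medium gives a half-wave phase shift.
Bottom surface (1.704 → 1.99): reflection off a higher-index medium gives a half-wave phase shift.
Net: no relative phase inversion (both shifts match).
So the condition for constructive reflection is 2 n t cos θ_r = m λ.
Snell's law: 1.0 sin 18.0° = 1.704 sin θ_r → sin θ_r = 0.181, cos θ_r = 0.983.
Minimum nonzero at m = 1: t = λ / (2 n cos θ_r) = 769 / (2 × 1.704 × 0.983) = 229 nm.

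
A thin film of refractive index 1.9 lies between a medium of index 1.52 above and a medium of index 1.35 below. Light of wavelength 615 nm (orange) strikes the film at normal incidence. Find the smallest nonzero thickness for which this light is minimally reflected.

162 nm

Top surface (1.52 → 1.9): reflection off a higher-index medium gives a half-wave phase shift.
Bottom surface (1.9 → 1.35): reflection off a lower-index medium gives no phase shift.
The two reflections differ by half a wavelength.
With one net inversion, destructive interference in reflection requires 2 n t = m λ.
The smallest nonzero thickness corresponds to m = 1: t = m λ / (2 n) = 1.00 × 615 / (2 × 1.9) = 162 nm.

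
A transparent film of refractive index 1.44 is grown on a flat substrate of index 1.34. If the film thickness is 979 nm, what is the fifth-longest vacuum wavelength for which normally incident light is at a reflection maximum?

627 nm

Top surface (1.0 → 1.44): reflection off a higher-index medium gives a half-wave phase shift.
Bottom surface (1.44 → 1.34): reflection off a lower-index medium gives no phase shift.
The two reflections differ by half a wavelength.
With one net inversion, constructive interference in reflection requires 2 n t = (m + ½) λ.
λ = 2 n t / (m + ½). The fifth-longest wavelength is m = 4: λ = 2 × 1.44 × 979 / 4.50 = 627 nm.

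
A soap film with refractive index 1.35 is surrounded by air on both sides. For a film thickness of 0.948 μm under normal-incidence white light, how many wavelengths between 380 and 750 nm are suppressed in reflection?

Ray reflecting at the top interface goes from n = 1.0 toward n = 1.35: a half-wave phase shift.
At the lower boundary (n = 1.35 to n = 1.0) the reflected ray undergoes no phase shift.
Net: one phase inversion between the two reflected rays.
For dark reflection here: 2 n t = m λ.
λ = 2 n t / m = 2560 / m nm.
m=3: 853 nm (IR); m=4: 640 nm (visible); m=5: 512 nm (visible); m=6: 427 nm (visible); m=7: 366 nm (UV).

3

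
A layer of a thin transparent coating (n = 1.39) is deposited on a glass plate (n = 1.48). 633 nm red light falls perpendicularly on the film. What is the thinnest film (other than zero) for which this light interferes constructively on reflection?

228 nm

Ray reflecting at the top interface goes from n = 1.0 toward n = 1.39: a half-wave phase shift.
Bottom surface (1.39 → 1.48): reflection off a higher-index medium gives a half-wave phase shift.
The two reflections carry the same phase change, so no net offset.
For strong reflection here: 2 n t = m λ.
Minimum nonzero at m = 1: t = λ / (2 n) = 633 / (2 × 1.39) = 228 nm.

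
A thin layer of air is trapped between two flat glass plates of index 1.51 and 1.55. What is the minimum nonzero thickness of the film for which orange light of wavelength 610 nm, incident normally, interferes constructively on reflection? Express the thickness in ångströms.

1525 Å

Ray reflecting at the top interface goes from n = 1.51 toward n = 1.0: no phase shift.
Bottom surface (1.0 → 1.55): reflection off a higher-index medium gives a half-wave phase shift.
Exactly one π shift → a net half-wave offset.
With one net inversion, constructive interference in reflection requires 2 n t = (m + ½) λ.
Minimum at m = 0: t = λ / (4 n) = 610 / (4 × 1.0) = 153 nm.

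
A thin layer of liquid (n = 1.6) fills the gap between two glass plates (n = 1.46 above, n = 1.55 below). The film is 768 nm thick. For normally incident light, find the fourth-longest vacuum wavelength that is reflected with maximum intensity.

702 nm

Top surface (1.46 → 1.6): reflection off a higher-index medium gives a half-wave phase shift.
Bottom surface (1.6 → 1.55): reflection off a lower-index medium gives no phase shift.
The two reflections differ by half a wavelength.
So the condition for constructive reflection is 2 n t = (m + ½) λ.
λ = 2 n t / (m + ½). The fourth-longest wavelength is m = 3: λ = 2 × 1.6 × 768 / 3.50 = 702 nm.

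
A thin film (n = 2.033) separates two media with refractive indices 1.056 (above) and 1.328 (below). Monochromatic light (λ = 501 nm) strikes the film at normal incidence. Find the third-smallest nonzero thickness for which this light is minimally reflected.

370 nm

Top surface (1.056 → 2.033): reflection off a higher-index medium gives a half-wave phase shift.
At the lower boundary (n = 2.033 to n = 1.328) the reflected ray undergoes no phase shift.
The two reflections differ by half a wavelength.
With one net inversion, destructive interference in reflection requires 2 n t = m λ.
The third-smallest nonzero thickness corresponds to m = 3: t = m λ / (2 n) = 3.00 × 501 / (2 × 2.033) = 370 nm.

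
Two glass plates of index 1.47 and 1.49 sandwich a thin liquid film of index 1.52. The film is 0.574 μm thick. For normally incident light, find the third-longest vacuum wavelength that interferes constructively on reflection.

Ray reflecting at the top interface goes from n = 1.47 toward n = 1.52: a half-wave phase shift.
At the lower boundary (n = 1.52 to n = 1.49) the reflected ray undergoes no phase shift.
Exactly one π shift → a net half-wave offset.
With one net inversion, constructive interference in reflection requires 2 n t = (m + ½) λ.
λ = 2 n t / (m + ½). The third-longest wavelength is m = 2: λ = 2 × 1.52 × 574 / 2.50 = 698 nm.

698 nm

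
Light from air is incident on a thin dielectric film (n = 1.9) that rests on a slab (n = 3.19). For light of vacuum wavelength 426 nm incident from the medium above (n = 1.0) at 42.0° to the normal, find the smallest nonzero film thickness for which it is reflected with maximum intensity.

120 nm

Ray reflecting at the top interface goes from n = 1.0 toward n = 1.9: a half-wave phase shift.
Bottom surface (1.9 → 3.19): reflection off a higher-index medium gives a half-wave phase shift.
The two reflections carry the same phase change, so no net offset.
With no net inversion, constructive interference in reflection requires 2 n t cos θ_r = m λ.
Snell's law: 1.0 sin 42.0° = 1.9 sin θ_r → sin θ_r = 0.352, cos θ_r = 0.936.
Minimum nonzero at m = 1: t = λ / (2 n cos θ_r) = 426 / (2 × 1.9 × 0.936) = 120 nm.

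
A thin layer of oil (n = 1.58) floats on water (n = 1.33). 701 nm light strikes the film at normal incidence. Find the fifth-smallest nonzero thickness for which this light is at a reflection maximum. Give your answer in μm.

Ray reflecting at the top interface goes from n = 1.0 toward n = 1.58: a half-wave phase shift.
Bottom surface (1.58 → 1.33): reflection off a lower-index medium gives no phase shift.
Exactly one π shift → a net half-wave offset.
So the condition for constructive reflection is 2 n t = (m + ½) λ.
The fifth-smallest nonzero thickness corresponds to m = 4: t = (m + ½) λ / (2 n) = 4.50 × 701 / (2 × 1.58) = 998 nm.

0.998 μm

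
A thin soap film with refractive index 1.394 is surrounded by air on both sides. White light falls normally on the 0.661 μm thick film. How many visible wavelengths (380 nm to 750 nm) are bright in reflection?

3

Top surface (1.0 → 1.394): reflection off a higher-index medium gives a half-wave phase shift.
At the lower boundary (n = 1.394 to n = 1.0) the reflected ray undergoes no phase shift.
Exactly one π shift → a net half-wave offset.
For maximum reflection here: 2 n t = (m + ½) λ.
λ = 2 n t / (m + ½) = 1843 / (m + ½) nm.
m=1: 1229 nm (IR); m=2: 737 nm (visible); m=3: 527 nm (visible); m=4: 410 nm (visible); m=5: 335 nm (UV).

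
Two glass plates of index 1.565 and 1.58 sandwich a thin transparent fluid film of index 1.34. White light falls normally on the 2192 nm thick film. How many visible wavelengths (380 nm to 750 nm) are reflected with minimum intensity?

8

At the upper boundary (n = 1.565 to n = 1.34) the reflected ray undergoes no phase shift.
Bottom surface (1.34 → 1.58): reflection off a higher-index medium gives a half-wave phase shift.
The two reflections differ by half a wavelength.
For minimum reflection here: 2 n t = m λ.
λ = 2 n t / m = 5875 / m nm.
m=7: 839 nm (IR); m=8: 734 nm (visible); m=9: 653 nm (visible); m=10: 587 nm (visible); m=11: 534 nm (visible); m=12: 490 nm (visible); m=13: 452 nm (visible); m=14: 420 nm (visible); m=15: 392 nm (visible); m=16: 367 nm (UV).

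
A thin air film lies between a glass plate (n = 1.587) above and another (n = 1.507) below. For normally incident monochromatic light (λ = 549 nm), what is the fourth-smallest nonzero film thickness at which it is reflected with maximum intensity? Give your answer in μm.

0.961 μm

At the upper boundary (n = 1.587 to n = 1.0) the reflected ray undergoes no phase shift.
Ray reflecting at the bottom interface goes from n = 1.0 toward n = 1.507: a half-wave phase shift.
The two reflections differ by half a wavelength.
For maximum reflection here: 2 n t = (m + ½) λ.
The fourth-smallest nonzero thickness corresponds to m = 3: t = (m + ½) λ / (2 n) = 3.50 × 549 / (2 × 1.0) = 961 nm.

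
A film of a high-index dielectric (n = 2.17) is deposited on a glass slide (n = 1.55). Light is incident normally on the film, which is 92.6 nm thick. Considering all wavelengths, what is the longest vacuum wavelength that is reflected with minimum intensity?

Top surface (1.0 → 2.17): reflection off a higher-index medium gives a half-wave phase shift.
Bottom surface (2.17 → 1.55): reflection off a lower-index medium gives no phase shift.
Net: one phase inversion between the two reflected rays.
With one net inversion, destructive interference in reflection requires 2 n t = m λ.
λ = 2 n t / m. The longest wavelength is m = 1: λ = 2 × 2.17 × 92.6 / 1.00 = 402 nm.

402 nm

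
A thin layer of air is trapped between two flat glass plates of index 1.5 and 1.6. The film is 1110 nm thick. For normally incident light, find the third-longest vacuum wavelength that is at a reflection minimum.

At the upper boundary (n = 1.5 to n = 1.0) the reflected ray undergoes no phase shift.
Bottom surface (1.0 → 1.6): reflection off a higher-index medium gives a half-wave phase shift.
Exactly one π shift → a net half-wave offset.
With one net inversion, destructive interference in reflection requires 2 n t = m λ.
λ = 2 n t / m. The third-longest wavelength is m = 3: λ = 2 × 1.0 × 1110 / 3.00 = 740 nm.

740 nm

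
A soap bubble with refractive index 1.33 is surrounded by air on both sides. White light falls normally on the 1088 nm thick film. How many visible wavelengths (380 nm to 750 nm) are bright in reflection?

At the upper boundary (n = 1.0 to n = 1.33) the reflected ray undergoes a half-wave phase shift.
Ray reflecting at the bottom interface goes from n = 1.33 toward n = 1.0: no phase shift.
Exactly one π shift → a net half-wave offset.
For bright reflection here: 2 n t = (m + ½) λ.
λ = 2 n t / (m + ½) = 2894 / (m + ½) nm.
m=3: 827 nm (IR); m=4: 643 nm (visible); m=5: 526 nm (visible); m=6: 445 nm (visible); m=7: 386 nm (visible); m=8: 340 nm (UV).

4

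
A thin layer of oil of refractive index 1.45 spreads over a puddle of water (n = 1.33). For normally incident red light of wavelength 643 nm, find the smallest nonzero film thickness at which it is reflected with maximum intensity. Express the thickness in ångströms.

1109 Å

Top surface (1.0 → 1.45): reflection off a higher-index medium gives a half-wave phase shift.
Ray reflecting at the bottom interface goes from n = 1.45 toward n = 1.33: no phase shift.
Exactly one π shift → a net half-wave offset.
With one net inversion, constructive interference in reflection requires 2 n t = (m + ½) λ.
Minimum at m = 0: t = λ / (4 n) = 643 / (4 × 1.45) = 111 nm.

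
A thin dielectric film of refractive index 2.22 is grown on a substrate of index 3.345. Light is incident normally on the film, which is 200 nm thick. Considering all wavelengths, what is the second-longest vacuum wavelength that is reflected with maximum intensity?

Ray reflecting at the top interface goes from n = 1.0 toward n = 2.22: a half-wave phase shift.
At the lower boundary (n = 2.22 to n = 3.345) the reflected ray undergoes a half-wave phase shift.
The two reflections carry the same phase change, so no net offset.
For maximum reflection here: 2 n t = m λ.
λ = 2 n t / m. The second-longest wavelength is m = 2: λ = 2 × 2.22 × 200 / 2.00 = 444 nm.

444 nm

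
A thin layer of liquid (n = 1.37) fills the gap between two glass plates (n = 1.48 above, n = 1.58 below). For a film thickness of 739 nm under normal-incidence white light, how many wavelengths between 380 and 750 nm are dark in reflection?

3

At the upper boundary (n = 1.48 to n = 1.37) the reflected ray undergoes no phase shift.
Bottom surface (1.37 → 1.58): reflection off a higher-index medium gives a half-wave phase shift.
Net: one phase inversion between the two reflected rays.
With one net inversion, destructive interference in reflection requires 2 n t = m λ.
λ = 2 n t / m = 2025 / m nm.
m=2: 1012 nm (IR); m=3: 675 nm (visible); m=4: 506 nm (visible); m=5: 405 nm (visible); m=6: 337 nm (UV).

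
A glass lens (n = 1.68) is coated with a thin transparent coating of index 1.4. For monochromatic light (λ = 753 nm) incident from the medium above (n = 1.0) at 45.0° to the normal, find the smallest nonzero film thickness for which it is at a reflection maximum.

At the upper boundary (n = 1.0 to n = 1.4) the reflected ray undergoes a half-wave phase shift.
Ray reflecting at the bottom interface goes from n = 1.4 toward n = 1.68: a half-wave phase shift.
Net: no relative phase inversion (both shifts match).
For bright reflection here: 2 n t cos θ_r = m λ.
Snell's law: 1.0 sin 45.0° = 1.4 sin θ_r → sin θ_r = 0.505, cos θ_r = 0.863.
Minimum nonzero at m = 1: t = λ / (2 n cos θ_r) = 753 / (2 × 1.4 × 0.863) = 312 nm.

312 nm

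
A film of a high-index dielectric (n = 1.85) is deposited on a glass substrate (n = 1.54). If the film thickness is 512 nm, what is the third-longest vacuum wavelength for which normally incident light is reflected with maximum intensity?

Ray reflecting at the top interface goes from n = 1.0 toward n = 1.85: a half-wave phase shift.
Ray reflecting at the bottom interface goes from n = 1.85 toward n = 1.54: no phase shift.
The two reflections differ by half a wavelength.
For bright reflection here: 2 n t = (m + ½) λ.
λ = 2 n t / (m + ½). The third-longest wavelength is m = 2: λ = 2 × 1.85 × 512 / 2.50 = 758 nm.

758 nm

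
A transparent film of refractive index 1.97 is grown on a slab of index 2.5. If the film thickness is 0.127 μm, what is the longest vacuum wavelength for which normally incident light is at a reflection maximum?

500 nm

Top surface (1.0 → 1.97): reflection off a higher-index medium gives a half-wave phase shift.
Bottom surface (1.97 → 2.5): reflection off a higher-index medium gives a half-wave phase shift.
Net: no relative phase inversion (both shifts match).
With no net inversion, constructive interference in reflection requires 2 n t = m λ.
λ = 2 n t / m. The longest wavelength is m = 1: λ = 2 × 1.97 × 127 / 1.00 = 500 nm.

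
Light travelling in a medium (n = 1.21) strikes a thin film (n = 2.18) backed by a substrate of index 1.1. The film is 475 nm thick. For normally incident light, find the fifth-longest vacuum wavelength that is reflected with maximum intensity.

Top surface (1.21 → 2.18): reflection off a higher-index medium gives a half-wave phase shift.
At the lower boundary (n = 2.18 to n = 1.1) the reflected ray undergoes no phase shift.
Exactly one π shift → a net half-wave offset.
For maximum reflection here: 2 n t = (m + ½) λ.
λ = 2 n t / (m + ½). The fifth-longest wavelength is m = 4: λ = 2 × 2.18 × 475 / 4.50 = 460 nm.

460 nm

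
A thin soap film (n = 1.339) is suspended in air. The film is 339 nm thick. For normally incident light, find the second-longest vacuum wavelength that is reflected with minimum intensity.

Top surface (1.0 → 1.339): reflection off a higher-index medium gives a half-wave phase shift.
Bottom surface (1.339 → 1.0): reflection off a lower-index medium gives no phase shift.
Net: one phase inversion between the two reflected rays.
With one net inversion, destructive interference in reflection requires 2 n t = m λ.
λ = 2 n t / m. The second-longest wavelength is m = 2: λ = 2 × 1.339 × 339 / 2.00 = 454 nm.

454 nm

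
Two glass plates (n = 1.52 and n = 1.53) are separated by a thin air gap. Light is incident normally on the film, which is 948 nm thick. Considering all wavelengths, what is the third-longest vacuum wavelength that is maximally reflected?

758 nm

Ray reflecting at the top interface goes from n = 1.52 toward n = 1.0: no phase shift.
Ray reflecting at the bottom interface goes from n = 1.0 toward n = 1.53: a half-wave phase shift.
The two reflections differ by half a wavelength.
For bright reflection here: 2 n t = (m + ½) λ.
λ = 2 n t / (m + ½). The third-longest wavelength is m = 2: λ = 2 × 1.0 × 948 / 2.50 = 758 nm.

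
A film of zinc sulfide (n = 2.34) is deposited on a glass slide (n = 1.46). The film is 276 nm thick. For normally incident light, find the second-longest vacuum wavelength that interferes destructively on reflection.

646 nm

Ray reflecting at the top interface goes from n = 1.0 toward n = 2.34: a half-wave phase shift.
Bottom surface (2.34 → 1.46): reflection off a lower-index medium gives no phase shift.
The two reflections differ by half a wavelength.
For dark reflection here: 2 n t = m λ.
λ = 2 n t / m. The second-longest wavelength is m = 2: λ = 2 × 2.34 × 276 / 2.00 = 646 nm.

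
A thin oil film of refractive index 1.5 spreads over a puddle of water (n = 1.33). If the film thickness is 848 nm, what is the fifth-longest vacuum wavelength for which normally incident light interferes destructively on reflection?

At the upper boundary (n = 1.0 to n = 1.5) the reflected ray undergoes a half-wave phase shift.
Bottom surface (1.5 → 1.33): reflection off a lower-index medium gives no phase shift.
The two reflections differ by half a wavelength.
So the condition for destructive reflection is 2 n t = m λ.
λ = 2 n t / m. The fifth-longest wavelength is m = 5: λ = 2 × 1.5 × 848 / 5.00 = 509 nm.

509 nm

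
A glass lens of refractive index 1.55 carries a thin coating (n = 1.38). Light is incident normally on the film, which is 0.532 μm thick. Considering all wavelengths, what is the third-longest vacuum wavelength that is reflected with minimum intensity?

Top surface (1.0 → 1.38): reflection off a higher-index medium gives a half-wave phase shift.
Bottom surface (1.38 → 1.55): reflection off a higher-index medium gives a half-wave phase shift.
The two reflections carry the same phase change, so no net offset.
So the condition for destructive reflection is 2 n t = (m + ½) λ.
λ = 2 n t / (m + ½). The third-longest wavelength is m = 2: λ = 2 × 1.38 × 532 / 2.50 = 587 nm.

587 nm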